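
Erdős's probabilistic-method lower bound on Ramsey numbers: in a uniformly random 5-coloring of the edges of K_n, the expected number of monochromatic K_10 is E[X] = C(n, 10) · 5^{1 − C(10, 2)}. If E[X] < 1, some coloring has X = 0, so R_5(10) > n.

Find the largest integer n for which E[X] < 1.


We need C(n, 10) · 5^{1 − 45} < 1, i.e. C(n, 10) < 5^{45 − 1} = 5684341886080801486968994140625.
Check values of n near the boundary:
  n = 5387: C(5387, 10) = 5624406917627224603154306376491; 5624406917627224603154306376491 < 5684341886080801486968994140625? YES
  n = 5388: C(5388, 10) = 5634865093375880654852250419586; 5634865093375880654852250419586 < 5684341886080801486968994140625? YES
  n = 5389: C(5389, 10) = 5645340767466558997768874792926; 5645340767466558997768874792926 < 5684341886080801486968994140625? YES
  n = 5390: C(5390, 10) = 5655833965919099070255434039753; 5655833965919099070255434039753 < 5684341886080801486968994140625? YES
  n = 5391: C(5391, 10) = 5666344714787188828795213697883; 5666344714787188828795213697883 < 5684341886080801486968994140625? YES
  n = 5392: C(5392, 10) = 5676873040158402483252283957448; 5676873040158402483252283957448 < 5684341886080801486968994140625? YES
  n = 5393: C(5393, 10) = 5687418968154238267170642278008; 5687418968154238267170642278008 < 5684341886080801486968994140625? NO
  n = 5394: C(5394, 10) = 5697982524930156243149785372878; 5697982524930156243149785372878 < 5684341886080801486968994140625? NO
The largest n with C(n, 10) < 5684341886080801486968994140625 is n = 5392 (where E[X] = 5676873040158402483252283957448/5684341886080801486968994140625 ≈ 0.9987). Hence R_5(10) > 5392, i.e. R_5(10) ≥ 5393.

Largest n = 5392; hence R_5(10) > 5392.


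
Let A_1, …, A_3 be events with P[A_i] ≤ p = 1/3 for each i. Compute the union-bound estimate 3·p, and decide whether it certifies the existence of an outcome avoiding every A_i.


Union bound: P[∪_{i=1}^{3} A_i] ≤ Σ_i P[A_i] ≤ 3·p = 3·(1/3) = 1.
Numerically: 1 ≈ 1.0000000.
Is 1 < 1? NO.
Since the bound 1 is ≥ 1, the union bound is uninformative here; it does NOT by itself certify existence.

3·p = 1 ≈ 1.0000000; existence NOT certified by the union bound.


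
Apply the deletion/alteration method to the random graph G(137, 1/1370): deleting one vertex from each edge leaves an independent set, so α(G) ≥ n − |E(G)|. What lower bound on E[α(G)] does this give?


E[|E(G)|] = C(137, 2)·p = 9316 · (1/1370) = 34/5.
E[α(G)] ≥ n − E[|E(G)|] = 137 − 34/5 = 651/5.
Numerically: ≈ 130.200000.
(This is only a lower bound; the true E[α(G)] may be larger.)

E[α(G)] ≥ 651/5 ≈ 130.200000.


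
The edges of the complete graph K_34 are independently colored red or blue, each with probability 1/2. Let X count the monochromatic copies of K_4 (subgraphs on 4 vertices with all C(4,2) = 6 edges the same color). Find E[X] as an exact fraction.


Let X = Σ_S X_S over the C(34, 4) = 46376 subsets S of size 4, where X_S = 1 if the K_4 on S is monochromatic.
For a fixed S, the K_4 on S has C(4, 2) = 6 edges. P[all 6 edges red] = (1/2)^6, and likewise for blue, so P[monochromatic] = 2·(1/2)^6 = 2^{1 − 6} = 1/32.
By linearity: E[X] = C(34, 4) · 2^{1 − 6} = 46376 · 1/32 = 5797/4.
Numerically: E[X] ≈ 1449.25000.

E[X] = C(34,4)·2^(1−C(4,2)) = 5797/4 ≈ 1449.25000.


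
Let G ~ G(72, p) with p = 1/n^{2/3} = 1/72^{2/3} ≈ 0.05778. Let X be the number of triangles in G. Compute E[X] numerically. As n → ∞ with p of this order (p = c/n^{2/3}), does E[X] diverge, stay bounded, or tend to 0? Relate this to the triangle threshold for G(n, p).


Number of potential triangles: C(72, 3) = 59640.
Each occurs with probability p³ ≈ (0.05778)³ ≈ 1.9290123e-04.
By linearity: E[X] = C(72, 3)·p³ ≈ 59640 · 1.9290123e-04 ≈ 11.50463.
Since α = 2/3 < 1, p = c/n^{2/3} ≫ 1/n is above the triangle threshold p ~ 1/n. Asymptotically E[X] ~ (c³/6)·n^{3(1−α)} = (1³/6)·n^{1} → ∞; triangles are abundant w.h.p.

E[X] ≈ 11.50463; in regime p = Θ(1/n^{2/3}) E[X] diverges (above the triangle threshold p ~ 1/n).


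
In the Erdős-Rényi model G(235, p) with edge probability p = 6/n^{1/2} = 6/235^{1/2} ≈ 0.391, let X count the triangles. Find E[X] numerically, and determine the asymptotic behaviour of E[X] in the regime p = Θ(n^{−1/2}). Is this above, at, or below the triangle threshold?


Number of potential triangles: C(235, 3) = 2135445.
Each occurs with probability p³ ≈ (0.391)³ ≈ 5.99587e-02.
By linearity: E[X] = C(235, 3)·p³ ≈ 2135445 · 5.99587e-02 ≈ 128038.432.
Since α = 1/2 < 1, p = c/n^{1/2} ≫ 1/n is above the triangle threshold p ~ 1/n. Asymptotically E[X] ~ (c³/6)·n^{3(1−α)} = (6³/6)·n^{1.5} → ∞; triangles are abundant w.h.p.

E[X] ≈ 128038.432; in regime p = Θ(1/n^{1/2}) E[X] diverges (above the triangle threshold p ~ 1/n).


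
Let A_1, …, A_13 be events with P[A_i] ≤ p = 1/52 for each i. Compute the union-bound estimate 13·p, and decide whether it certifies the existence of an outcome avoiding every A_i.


Union bound: P[∪_{i=1}^{13} A_i] ≤ Σ_i P[A_i] ≤ 13·p = 13·(1/52) = 1/4.
Numerically: 1/4 ≈ 0.250000.
Is 1/4 < 1? YES.
Since P[∪ A_i] ≤ 1/4 < 1, the complement has P[∩ A_i^c] ≥ 1 − 1/4 = 3/4 > 0, so some outcome avoids every A_i.

13·p = 1/4 ≈ 0.250000; existence CERTIFIED by the union bound.


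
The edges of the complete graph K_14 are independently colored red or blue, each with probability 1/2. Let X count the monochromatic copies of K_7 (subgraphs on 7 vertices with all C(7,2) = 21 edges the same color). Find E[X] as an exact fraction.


Let X = Σ_S X_S over the C(14, 7) = 3432 subsets S of size 7, where X_S = 1 if the K_7 on S is monochromatic.
For a fixed S, the K_7 on S has C(7, 2) = 21 edges. P[all 21 edges red] = (1/2)^21, and likewise for blue, so P[monochromatic] = 2·(1/2)^21 = 2^{1 − 21} = 1/1048576.
Summing: E[X] = C(14, 7) · 2^{1 − 21} = 3432 · 1/1048576 = 429/131072.
Numerically: E[X] ≈ 0.0033.

E[X] = C(14,7)·2^(1−C(7,2)) = 429/131072 ≈ 0.0033.


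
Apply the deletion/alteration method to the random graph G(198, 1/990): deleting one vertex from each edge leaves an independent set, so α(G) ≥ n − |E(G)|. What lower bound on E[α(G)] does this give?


E[|E(G)|] = C(198, 2)·p = 19503 · (1/990) = 197/10.
E[α(G)] ≥ n − E[|E(G)|] = 198 − 197/10 = 1783/10.
Numerically: ≈ 178.300000.
(This is only a lower bound; the true E[α(G)] may be larger.)

E[α(G)] ≥ 1783/10 ≈ 178.300000.


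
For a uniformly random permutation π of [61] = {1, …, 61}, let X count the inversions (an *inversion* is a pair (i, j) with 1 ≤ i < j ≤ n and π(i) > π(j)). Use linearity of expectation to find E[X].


Write X = Σ X_I over the C(61, 2) = 1830 pairs i < j, with X_I the indicator of one inversion.
There are 1830 indicators.
For each fixed pair i < j, the values π(i) and π(j) are two distinct elements of {1, …, 61} in uniformly random order; by symmetry P[π(i) > π(j)] = 1/2.
By linearity: E[X] = 1830 · (1/2) = C(61, 2) · (1/2) = 1830/2 = 915 ≈ 915.00000.

E[X] = 915 = 915.00000.


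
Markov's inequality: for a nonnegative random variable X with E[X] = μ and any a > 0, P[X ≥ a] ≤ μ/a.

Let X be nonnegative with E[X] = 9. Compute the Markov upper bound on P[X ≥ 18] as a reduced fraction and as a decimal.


μ = E[X] = 9, a = 18.
Markov: P[X ≥ 18] ≤ μ/a = (9)/18 = 1/2.
Numerically: ≈ 0.500000.
(Since a = 18 > μ = 9.000000, the bound 1/2 is < 1 and informative.)

P[X ≥ 18] ≤ 1/2 ≈ 0.500000.


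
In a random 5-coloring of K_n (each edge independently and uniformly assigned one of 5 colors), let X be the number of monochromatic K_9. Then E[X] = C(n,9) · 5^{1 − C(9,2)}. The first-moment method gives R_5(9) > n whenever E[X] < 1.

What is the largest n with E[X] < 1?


We need C(n, 9) · 5^{1 − 36} < 1, i.e. C(n, 9) < 5^{36 − 1} = 2910383045673370361328125.
Check values of n near the boundary:
  n = 2168: C(2168, 9) = 2867804175977929537095120; 2867804175977929537095120 < 2910383045673370361328125? YES
  n = 2169: C(2169, 9) = 2879753360044504243499683; 2879753360044504243499683 < 2910383045673370361328125? YES
  n = 2170: C(2170, 9) = 2891746779868845075610510; 2891746779868845075610510 < 2910383045673370361328125? YES
  n = 2171: C(2171, 9) = 2903784578674959601827205; 2903784578674959601827205 < 2910383045673370361328125? YES
  n = 2172: C(2172, 9) = 2915866900084148060642020; 2915866900084148060642020 < 2910383045673370361328125? NO
  n = 2173: C(2173, 9) = 2927993888115921319674265; 2927993888115921319674265 < 2910383045673370361328125? NO
  n = 2174: C(2174, 9) = 2940165687188920530702934; 2940165687188920530702934 < 2910383045673370361328125? NO
The largest n with C(n, 9) < 2910383045673370361328125 is n = 2171 (where E[X] = 580756915734991920365441/582076609134674072265625 ≈ 0.998). Hence R_5(9) > 2171, i.e. R_5(9) ≥ 2172.

Largest n = 2171; hence R_5(9) > 2171.


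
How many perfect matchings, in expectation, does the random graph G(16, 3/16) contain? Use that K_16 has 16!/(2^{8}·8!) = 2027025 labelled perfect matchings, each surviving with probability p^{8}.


K_16 has 16!/(2^{8}·8!) = 2027025 labelled perfect matchings.
For each such perfect matching H, let X_H = 1 if all 8 edges of H are present in G. Then P[X_H = 1] = p^{8} = (3/16)^{8} = 6561/4294967296.
By linearity of expectation: E[X] = Σ_H E[X_H] = 2027025 · p^{8} = 2027025 · 6561/4294967296 = 13299311025/4294967296.
Numerically: E[X] ≈ 3.09649.

E[X] = 2027025 · (3/16)^{8} = 13299311025/4294967296 ≈ 3.09649.


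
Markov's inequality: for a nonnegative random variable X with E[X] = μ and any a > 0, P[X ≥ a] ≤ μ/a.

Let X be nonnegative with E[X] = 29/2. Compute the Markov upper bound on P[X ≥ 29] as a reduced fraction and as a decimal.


μ = E[X] = 29/2, a = 29.
Markov: P[X ≥ 29] ≤ μ/a = (29/2)/29 = 1/2.
Numerically: ≈ 0.50000.
(Since a = 29 > μ = 14.50000, the bound 1/2 is < 1 and informative.)

P[X ≥ 29] ≤ 1/2 ≈ 0.50000.


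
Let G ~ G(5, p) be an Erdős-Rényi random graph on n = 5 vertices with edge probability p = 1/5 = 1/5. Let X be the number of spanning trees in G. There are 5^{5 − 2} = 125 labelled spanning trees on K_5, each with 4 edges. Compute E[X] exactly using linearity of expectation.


K_5 has 5^{5 − 2} = 125 labelled spanning trees.
For each such spanning tree H, let X_H = 1 if all 4 edges of H are present in G. Then P[X_H = 1] = p^{4} = (1/5)^{4} = 1/625.
By linearity: E[X] = Σ_H E[X_H] = 125 · p^{4} = 125 · 1/625 = 1/5.
Numerically: E[X] ≈ 0.2.

E[X] = 125 · (1/5)^{4} = 1/5 ≈ 0.2.


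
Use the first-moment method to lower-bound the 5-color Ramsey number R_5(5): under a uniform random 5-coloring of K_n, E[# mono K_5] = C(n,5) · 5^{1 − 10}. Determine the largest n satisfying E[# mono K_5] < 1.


We need C(n, 5) · 5^{1 − 10} < 1, i.e. C(n, 5) < 5^{10 − 1} = 1953125.
Check values of n near the boundary:
  n = 43: C(43, 5) = 962598; 962598 < 1953125? YES
  n = 44: C(44, 5) = 1086008; 1086008 < 1953125? YES
  n = 45: C(45, 5) = 1221759; 1221759 < 1953125? YES
  n = 46: C(46, 5) = 1370754; 1370754 < 1953125? YES
  n = 47: C(47, 5) = 1533939; 1533939 < 1953125? YES
  n = 48: C(48, 5) = 1712304; 1712304 < 1953125? YES
  n = 49: C(49, 5) = 1906884; 1906884 < 1953125? YES
  n = 50: C(50, 5) = 2118760; 2118760 < 1953125? NO
  n = 51: C(51, 5) = 2349060; 2349060 < 1953125? NO
The largest n with C(n, 5) < 1953125 is n = 49 (where E[X] = 1906884/1953125 ≈ 0.976). Hence R_5(5) > 49, i.e. R_5(5) ≥ 50.

Largest n = 49; hence R_5(5) > 49.


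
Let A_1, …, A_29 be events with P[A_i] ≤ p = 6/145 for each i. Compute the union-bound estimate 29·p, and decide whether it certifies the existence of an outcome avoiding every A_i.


Union bound: P[∪_{i=1}^{29} A_i] ≤ Σ_i P[A_i] ≤ 29·p = 29·(6/145) = 6/5.
Numerically: 6/5 ≈ 1.200000.
Is 6/5 < 1? NO.
Since the bound 6/5 is ≥ 1, the union bound is uninformative here; it does NOT by itself certify existence.

29·p = 6/5 ≈ 1.200000; existence NOT certified by the union bound.


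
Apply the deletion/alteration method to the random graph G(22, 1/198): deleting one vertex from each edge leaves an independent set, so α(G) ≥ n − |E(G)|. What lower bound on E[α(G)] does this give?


E[|E(G)|] = C(22, 2)·p = 231 · (1/198) = 7/6.
E[α(G)] ≥ n − E[|E(G)|] = 22 − 7/6 = 125/6.
Numerically: ≈ 20.833.
(This is only a lower bound; the true E[α(G)] may be larger.)

E[α(G)] ≥ 125/6 ≈ 20.833.


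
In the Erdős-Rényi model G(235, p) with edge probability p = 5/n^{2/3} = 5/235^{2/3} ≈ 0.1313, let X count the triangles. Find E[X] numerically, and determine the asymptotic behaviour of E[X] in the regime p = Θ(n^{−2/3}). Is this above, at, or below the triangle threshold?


Number of potential triangles: C(235, 3) = 2135445.
Each occurs with probability p³ ≈ (0.1313)³ ≈ 2.2634676e-03.
By linearity: E[X] = C(235, 3)·p³ ≈ 2135445 · 2.2634676e-03 ≈ 4833.51064.
Since α = 2/3 < 1, p = c/n^{2/3} ≫ 1/n is above the triangle threshold p ~ 1/n. Asymptotically E[X] ~ (c³/6)·n^{3(1−α)} = (5³/6)·n^{1} → ∞; triangles are abundant w.h.p.

E[X] ≈ 4833.51064; in regime p = Θ(1/n^{2/3}) E[X] diverges (above the triangle threshold p ~ 1/n).


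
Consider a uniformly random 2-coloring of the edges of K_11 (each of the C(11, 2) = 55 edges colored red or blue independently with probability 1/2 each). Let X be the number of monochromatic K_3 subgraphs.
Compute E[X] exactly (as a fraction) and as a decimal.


Let X = Σ_S X_S over the C(11, 3) = 165 subsets S of size 3, where X_S = 1 if the K_3 on S is monochromatic.
For a fixed S, the K_3 on S has C(3, 2) = 3 edges. P[all 3 edges red] = (1/2)^3, and likewise for blue, so P[monochromatic] = 2·(1/2)^3 = 2^{1 − 3} = 1/4.
Summing: E[X] = C(11, 3) · 2^{1 − 3} = 165 · 1/4 = 165/4.
Numerically: E[X] ≈ 41.2500.

E[X] = C(11,3)·2^(1−C(3,2)) = 165/4 ≈ 41.2500.


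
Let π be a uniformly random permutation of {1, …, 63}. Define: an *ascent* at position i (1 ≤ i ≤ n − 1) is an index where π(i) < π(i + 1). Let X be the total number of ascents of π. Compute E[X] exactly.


Write X = Σ X_I over i = 1, …, 62, with X_I the indicator of one ascent.
There are 62 indicators.
For each fixed i, the pair (π(i), π(i+1)) is a uniformly random ordered pair of distinct values from {1, …, 63}; by symmetry P[π(i) < π(i+1)] = 1/2.
By linearity: E[X] = 62 · (1/2) = (63 − 1) · (1/2) = 31 ≈ 31.000.

E[X] = 31 = 31.000.


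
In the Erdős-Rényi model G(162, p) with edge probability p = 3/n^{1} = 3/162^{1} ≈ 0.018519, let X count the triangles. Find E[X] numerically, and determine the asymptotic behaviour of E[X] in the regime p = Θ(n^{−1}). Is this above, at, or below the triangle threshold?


Number of potential triangles: C(162, 3) = 695520.
Each occurs with probability p³ ≈ (0.018519)³ ≈ 6.3506579e-06.
By linearity: E[X] = C(162, 3)·p³ ≈ 695520 · 6.3506579e-06 ≈ 4.41701.
Here α = 1, so p = 3/n is exactly at the triangle threshold p ~ 1/n. Asymptotically E[X] → c³/6 = 3³/6 = 9/2 ≈ 4.50000, a bounded constant. In this regime the triangle count is asymptotically Poisson(c³/6).

E[X] ≈ 4.41701; in regime p = Θ(1/n^{1}) E[X] stays bounded (at the triangle threshold p ~ 1/n).


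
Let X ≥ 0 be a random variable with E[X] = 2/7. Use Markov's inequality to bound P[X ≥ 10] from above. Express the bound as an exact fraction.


μ = E[X] = 2/7, a = 10.
Markov: P[X ≥ 10] ≤ μ/a = (2/7)/10 = 1/35.
Numerically: ≈ 0.029.
(Since a = 10 > μ = 0.286, the bound 1/35 is < 1 and informative.)

P[X ≥ 10] ≤ 1/35 ≈ 0.029.


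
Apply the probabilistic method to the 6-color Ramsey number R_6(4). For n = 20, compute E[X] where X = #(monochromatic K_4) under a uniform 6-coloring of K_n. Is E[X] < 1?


E[X] = C(20, 4) · 6^{1 − 6} = 4845 · 6^{−5} = 4845/7776.
As a reduced fraction: E[X] = 1615/2592 ≈ 0.62307.
Is E[X] < 1? YES.
Since E[X] < 1, there exists a 6-coloring of K_{20} with no monochromatic K_4; hence R_6(4) > 20.

E[X] = 1615/2592 ≈ 0.62307; E[X] < 1, so R_6(4) > 20.


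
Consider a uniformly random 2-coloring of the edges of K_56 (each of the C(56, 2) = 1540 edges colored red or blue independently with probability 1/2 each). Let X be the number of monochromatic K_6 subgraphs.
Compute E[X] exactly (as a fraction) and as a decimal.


Let X = Σ_S X_S over the C(56, 6) = 32468436 subsets S of size 6, where X_S = 1 if the K_6 on S is monochromatic.
For a fixed S, the K_6 on S has C(6, 2) = 15 edges. P[all 15 edges red] = (1/2)^15, and likewise for blue, so P[monochromatic] = 2·(1/2)^15 = 2^{1 − 15} = 1/16384.
By linearity: E[X] = C(56, 6) · 2^{1 − 15} = 32468436 · 1/16384 = 8117109/4096.
Numerically: E[X] ≈ 1981.716064.

E[X] = C(56,6)·2^(1−C(6,2)) = 8117109/4096 ≈ 1981.716064.


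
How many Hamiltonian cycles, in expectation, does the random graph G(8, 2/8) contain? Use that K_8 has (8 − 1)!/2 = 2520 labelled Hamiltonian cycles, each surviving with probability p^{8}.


K_8 has (8 − 1)!/2 = 2520 labelled Hamiltonian cycles.
For each such Hamiltonian cycle H, let X_H = 1 if all 8 edges of H are present in G. Then P[X_H = 1] = p^{8} = (1/4)^{8} = 1/65536.
By linearity of expectation: E[X] = Σ_H E[X_H] = 2520 · p^{8} = 2520 · 1/65536 = 315/8192.
Numerically: E[X] ≈ 0.038452.

E[X] = 2520 · (1/4)^{8} = 315/8192 ≈ 0.038452.


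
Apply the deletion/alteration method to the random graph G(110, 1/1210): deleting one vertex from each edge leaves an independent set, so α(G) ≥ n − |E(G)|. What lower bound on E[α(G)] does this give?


E[|E(G)|] = C(110, 2)·p = 5995 · (1/1210) = 109/22.
E[α(G)] ≥ n − E[|E(G)|] = 110 − 109/22 = 2311/22.
Numerically: ≈ 105.0455.
(This is only a lower bound; the true E[α(G)] may be larger.)

E[α(G)] ≥ 2311/22 ≈ 105.0455.


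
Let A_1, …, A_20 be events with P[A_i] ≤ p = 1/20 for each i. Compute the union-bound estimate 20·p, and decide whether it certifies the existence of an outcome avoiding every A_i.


Union bound: P[∪_{i=1}^{20} A_i] ≤ Σ_i P[A_i] ≤ 20·p = 20·(1/20) = 1.
Numerically: 1 ≈ 1.0000000.
Is 1 < 1? NO.
Since the bound 1 is ≥ 1, the union bound is uninformative here; it does NOT by itself certify existence.

20·p = 1 ≈ 1.0000000; existence NOT certified by the union bound.


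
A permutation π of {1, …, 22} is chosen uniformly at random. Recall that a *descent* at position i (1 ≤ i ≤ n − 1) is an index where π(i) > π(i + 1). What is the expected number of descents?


Write X = Σ X_I over i = 1, …, 21, with X_I the indicator of one descent.
There are 21 indicators.
For each fixed i, the pair (π(i), π(i+1)) is a uniformly random ordered pair of distinct values from {1, …, 22}; by symmetry P[π(i) > π(i+1)] = 1/2.
By linearity: E[X] = 21 · (1/2) = (22 − 1) · (1/2) = 21/2 ≈ 10.5000.

E[X] = 21/2 = 10.5000.


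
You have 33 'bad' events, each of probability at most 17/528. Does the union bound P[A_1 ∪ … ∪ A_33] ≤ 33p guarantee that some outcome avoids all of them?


Union bound: P[∪_{i=1}^{33} A_i] ≤ Σ_i P[A_i] ≤ 33·p = 33·(17/528) = 17/16.
Numerically: 17/16 ≈ 1.062500.
Is 17/16 < 1? NO.
Since the bound 17/16 is ≥ 1, the union bound is uninformative here; it does NOT by itself certify existence.

33·p = 17/16 ≈ 1.062500; existence NOT certified by the union bound.


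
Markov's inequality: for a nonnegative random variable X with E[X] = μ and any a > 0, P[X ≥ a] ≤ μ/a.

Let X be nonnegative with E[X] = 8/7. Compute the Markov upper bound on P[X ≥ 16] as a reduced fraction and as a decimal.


μ = E[X] = 8/7, a = 16.
Markov: P[X ≥ 16] ≤ μ/a = (8/7)/16 = 1/14.
Numerically: ≈ 0.071429.
(Since a = 16 > μ = 1.142857, the bound 1/14 is < 1 and informative.)

P[X ≥ 16] ≤ 1/14 ≈ 0.071429.


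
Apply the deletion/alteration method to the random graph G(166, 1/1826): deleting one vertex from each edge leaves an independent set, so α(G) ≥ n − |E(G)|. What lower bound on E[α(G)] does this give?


E[|E(G)|] = C(166, 2)·p = 13695 · (1/1826) = 15/2.
E[α(G)] ≥ n − E[|E(G)|] = 166 − 15/2 = 317/2.
Numerically: ≈ 158.50000.
(This is only a lower bound; the true E[α(G)] may be larger.)

E[α(G)] ≥ 317/2 ≈ 158.50000.


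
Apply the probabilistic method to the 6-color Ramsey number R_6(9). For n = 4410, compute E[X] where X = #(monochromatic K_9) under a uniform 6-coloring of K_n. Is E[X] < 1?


E[X] = C(4410, 9) · 6^{1 − 36} = 1724394906266704102180823710 · 6^{−35} = 1724394906266704102180823710/1719070799748422591028658176.
As a reduced fraction: E[X] = 862197453133352051090411855/859535399874211295514329088 ≈ 1.003.
Is E[X] < 1? NO.
Since E[X] ≥ 1, the first-moment bound is inconclusive at n = 4410; it does NOT by itself certify R_6(9) > 4410.

E[X] = 862197453133352051090411855/859535399874211295514329088 ≈ 1.003; E[X] ≥ 1; first-moment method inconclusive here.


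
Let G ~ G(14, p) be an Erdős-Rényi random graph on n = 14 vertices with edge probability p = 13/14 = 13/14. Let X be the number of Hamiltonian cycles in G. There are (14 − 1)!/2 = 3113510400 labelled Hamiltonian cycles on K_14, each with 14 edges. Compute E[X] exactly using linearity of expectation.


K_14 has (14 − 1)!/2 = 3113510400 labelled Hamiltonian cycles.
For each such Hamiltonian cycle H, let X_H = 1 if all 14 edges of H are present in G. Then P[X_H = 1] = p^{14} = (13/14)^{14} = 3937376385699289/11112006825558016.
Summing the indicators: E[X] = Σ_H E[X_H] = 3113510400 · p^{14} = 3113510400 · 3937376385699289/11112006825558016 = 3420497300666614836525/3100448333024.
Numerically: E[X] ≈ 1.1e+09.

E[X] = 3113510400 · (13/14)^{14} = 3420497300666614836525/3100448333024 ≈ 1.1e+09.


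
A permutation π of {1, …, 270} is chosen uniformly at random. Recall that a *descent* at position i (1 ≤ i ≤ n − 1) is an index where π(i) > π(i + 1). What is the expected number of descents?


Write X = Σ X_I over i = 1, …, 269, with X_I the indicator of one descent.
There are 269 indicators.
For each fixed i, the pair (π(i), π(i+1)) is a uniformly random ordered pair of distinct values from {1, …, 270}; by symmetry P[π(i) > π(i+1)] = 1/2.
By linearity: E[X] = 269 · (1/2) = (270 − 1) · (1/2) = 269/2 ≈ 134.50000.

E[X] = 269/2 = 134.50000.


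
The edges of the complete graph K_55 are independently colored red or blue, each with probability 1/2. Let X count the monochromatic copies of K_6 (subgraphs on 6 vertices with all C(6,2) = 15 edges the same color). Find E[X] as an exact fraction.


Let X = Σ_S X_S over the C(55, 6) = 28989675 subsets S of size 6, where X_S = 1 if the K_6 on S is monochromatic.
For a fixed S, the K_6 on S has C(6, 2) = 15 edges. P[all 15 edges red] = (1/2)^15, and likewise for blue, so P[monochromatic] = 2·(1/2)^15 = 2^{1 − 15} = 1/16384.
By linearity of expectation: E[X] = C(55, 6) · 2^{1 − 15} = 28989675 · 1/16384 = 28989675/16384.
Numerically: E[X] ≈ 1769.38934.

E[X] = C(55,6)·2^(1−C(6,2)) = 28989675/16384 ≈ 1769.38934.


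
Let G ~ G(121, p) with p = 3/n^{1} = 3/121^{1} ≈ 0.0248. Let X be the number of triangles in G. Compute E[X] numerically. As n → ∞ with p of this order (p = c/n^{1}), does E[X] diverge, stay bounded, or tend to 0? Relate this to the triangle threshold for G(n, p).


Number of potential triangles: C(121, 3) = 287980.
Each occurs with probability p³ ≈ (0.0248)³ ≈ 1.52408e-05.
By linearity: E[X] = C(121, 3)·p³ ≈ 287980 · 1.52408e-05 ≈ 4.389.
Here α = 1, so p = 3/n is exactly at the triangle threshold p ~ 1/n. Asymptotically E[X] → c³/6 = 3³/6 = 9/2 ≈ 4.500, a bounded constant. In this regime the triangle count is asymptotically Poisson(c³/6).

E[X] ≈ 4.389; in regime p = Θ(1/n^{1}) E[X] stays bounded (at the triangle threshold p ~ 1/n).


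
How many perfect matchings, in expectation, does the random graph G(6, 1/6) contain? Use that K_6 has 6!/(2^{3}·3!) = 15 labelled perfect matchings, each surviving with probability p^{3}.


K_6 has 6!/(2^{3}·3!) = 15 labelled perfect matchings.
For each such perfect matching H, let X_H = 1 if all 3 edges of H are present in G. Then P[X_H = 1] = p^{3} = (1/6)^{3} = 1/216.
Summing the indicators: E[X] = Σ_H E[X_H] = 15 · p^{3} = 15 · 1/216 = 5/72.
Numerically: E[X] ≈ 0.069444.

E[X] = 15 · (1/6)^{3} = 5/72 ≈ 0.069444.


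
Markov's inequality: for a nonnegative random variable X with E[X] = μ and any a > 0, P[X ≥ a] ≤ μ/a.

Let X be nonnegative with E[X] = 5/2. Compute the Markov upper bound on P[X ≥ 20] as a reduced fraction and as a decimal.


μ = E[X] = 5/2, a = 20.
Markov: P[X ≥ 20] ≤ μ/a = (5/2)/20 = 1/8.
Numerically: ≈ 0.12500.
(Since a = 20 > μ = 2.50000, the bound 1/8 is < 1 and informative.)

P[X ≥ 20] ≤ 1/8 ≈ 0.12500.


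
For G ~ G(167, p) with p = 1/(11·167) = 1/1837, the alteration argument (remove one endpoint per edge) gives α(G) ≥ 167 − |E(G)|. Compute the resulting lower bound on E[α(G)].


E[|E(G)|] = C(167, 2)·p = 13861 · (1/1837) = 83/11.
E[α(G)] ≥ n − E[|E(G)|] = 167 − 83/11 = 1754/11.
Numerically: ≈ 159.455.
(This is only a lower bound; the true E[α(G)] may be larger.)

E[α(G)] ≥ 1754/11 ≈ 159.455.


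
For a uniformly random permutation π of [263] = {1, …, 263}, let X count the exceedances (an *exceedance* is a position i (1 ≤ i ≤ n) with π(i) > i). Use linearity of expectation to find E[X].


Write X = Σ_{i=1}^{263} X_i, where X_i = 1_{π(i) > i}.
For each fixed i, π(i) is uniform over {1, …, 263} (marginal of a uniform permutation), so P[π(i) > i] = (n − i)/n. Summing: Σ_{i=1}^{263} (n − i)/n = (0 + 1 + … + 262)/263 = 263(263 − 1)/(2·263) = (263 − 1)/2.
Hence E[X] = Σ_{i=1}^{263} (263 − i)/263 = 131 ≈ 131.0000.

E[X] = 131 = 131.0000.


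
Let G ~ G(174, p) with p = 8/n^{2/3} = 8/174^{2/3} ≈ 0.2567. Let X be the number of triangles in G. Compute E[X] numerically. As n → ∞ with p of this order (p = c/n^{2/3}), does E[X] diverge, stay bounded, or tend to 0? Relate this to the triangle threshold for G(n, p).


Number of potential triangles: C(174, 3) = 862924.
Each occurs with probability p³ ≈ (0.2567)³ ≈ 1.691108e-02.
By linearity: E[X] = C(174, 3)·p³ ≈ 862924 · 1.691108e-02 ≈ 14592.9808.
Since α = 2/3 < 1, p = c/n^{2/3} ≫ 1/n is above the triangle threshold p ~ 1/n. Asymptotically E[X] ~ (c³/6)·n^{3(1−α)} = (8³/6)·n^{1} → ∞; triangles are abundant w.h.p.

E[X] ≈ 14592.9808; in regime p = Θ(1/n^{2/3}) E[X] diverges (above the triangle threshold p ~ 1/n).


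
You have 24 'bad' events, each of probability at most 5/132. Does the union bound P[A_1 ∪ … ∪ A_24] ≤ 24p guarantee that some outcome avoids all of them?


Union bound: P[∪_{i=1}^{24} A_i] ≤ Σ_i P[A_i] ≤ 24·p = 24·(5/132) = 10/11.
Numerically: 10/11 ≈ 0.909091.
Is 10/11 < 1? YES.
Since P[∪ A_i] ≤ 10/11 < 1, the complement has P[∩ A_i^c] ≥ 1 − 10/11 = 1/11 > 0, so some outcome avoids every A_i.

24·p = 10/11 ≈ 0.909091; existence CERTIFIED by the union bound.


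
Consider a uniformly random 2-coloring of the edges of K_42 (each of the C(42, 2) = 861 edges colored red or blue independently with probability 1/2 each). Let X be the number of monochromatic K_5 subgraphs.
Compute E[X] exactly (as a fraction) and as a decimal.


Let X = Σ_S X_S over the C(42, 5) = 850668 subsets S of size 5, where X_S = 1 if the K_5 on S is monochromatic.
For a fixed S, the K_5 on S has C(5, 2) = 10 edges. P[all 10 edges red] = (1/2)^10, and likewise for blue, so P[monochromatic] = 2·(1/2)^10 = 2^{1 − 10} = 1/512.
By linearity of expectation: E[X] = C(42, 5) · 2^{1 − 10} = 850668 · 1/512 = 212667/128.
Numerically: E[X] ≈ 1661.4609.

E[X] = C(42,5)·2^(1−C(5,2)) = 212667/128 ≈ 1661.4609.


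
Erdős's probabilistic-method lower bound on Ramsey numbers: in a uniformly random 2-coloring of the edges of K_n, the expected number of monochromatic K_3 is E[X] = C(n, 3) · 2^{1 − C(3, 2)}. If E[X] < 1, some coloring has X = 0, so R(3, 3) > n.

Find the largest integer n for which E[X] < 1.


We need C(n, 3) · 2^{1 − 3} < 1, i.e. C(n, 3) < 2^{3 − 1} = 4.
Check values of n near the boundary:
  n = 3: C(3, 3) = 1; 1 < 4? YES
  n = 4: C(4, 3) = 4; 4 < 4? NO
  n = 5: C(5, 3) = 10; 10 < 4? NO
The largest n with C(n, 3) < 4 is n = 3 (where E[X] = 1/4 ≈ 0.2500). Hence R(3, 3) > 3, i.e. R(3, 3) ≥ 4.

Largest n = 3; hence R(3, 3) > 3.


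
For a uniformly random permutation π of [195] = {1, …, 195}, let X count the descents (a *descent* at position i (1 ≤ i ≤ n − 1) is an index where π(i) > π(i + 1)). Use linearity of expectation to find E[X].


Write X = Σ X_I over i = 1, …, 194, with X_I the indicator of one descent.
There are 194 indicators.
For each fixed i, the pair (π(i), π(i+1)) is a uniformly random ordered pair of distinct values from {1, …, 195}; by symmetry P[π(i) > π(i+1)] = 1/2.
By linearity: E[X] = 194 · (1/2) = (195 − 1) · (1/2) = 97 ≈ 97.0000.

E[X] = 97 = 97.0000.


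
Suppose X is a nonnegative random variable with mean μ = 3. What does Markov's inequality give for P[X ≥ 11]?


μ = E[X] = 3, a = 11.
Markov: P[X ≥ 11] ≤ μ/a = (3)/11 = 3/11.
Numerically: ≈ 0.2727.
(Since a = 11 > μ = 3.0000, the bound 3/11 is < 1 and informative.)

P[X ≥ 11] ≤ 3/11 ≈ 0.2727.


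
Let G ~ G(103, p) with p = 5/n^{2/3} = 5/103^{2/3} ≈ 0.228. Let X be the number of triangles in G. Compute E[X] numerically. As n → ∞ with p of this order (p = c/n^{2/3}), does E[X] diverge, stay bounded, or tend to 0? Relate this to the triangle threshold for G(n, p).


Number of potential triangles: C(103, 3) = 176851.
Each occurs with probability p³ ≈ (0.228)³ ≈ 1.17824e-02.
By linearity: E[X] = C(103, 3)·p³ ≈ 176851 · 1.17824e-02 ≈ 2083.738.
Since α = 2/3 < 1, p = c/n^{2/3} ≫ 1/n is above the triangle threshold p ~ 1/n. Asymptotically E[X] ~ (c³/6)·n^{3(1−α)} = (5³/6)·n^{1} → ∞; triangles are abundant w.h.p.

E[X] ≈ 2083.738; in regime p = Θ(1/n^{2/3}) E[X] diverges (above the triangle threshold p ~ 1/n).


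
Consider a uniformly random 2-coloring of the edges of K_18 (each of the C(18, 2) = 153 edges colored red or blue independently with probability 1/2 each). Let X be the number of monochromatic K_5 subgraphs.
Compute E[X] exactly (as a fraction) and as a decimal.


Let X = Σ_S X_S over the C(18, 5) = 8568 subsets S of size 5, where X_S = 1 if the K_5 on S is monochromatic.
For a fixed S, the K_5 on S has C(5, 2) = 10 edges. P[all 10 edges red] = (1/2)^10, and likewise for blue, so P[monochromatic] = 2·(1/2)^10 = 2^{1 − 10} = 1/512.
By linearity of expectation: E[X] = C(18, 5) · 2^{1 − 10} = 8568 · 1/512 = 1071/64.
Numerically: E[X] ≈ 16.7344.

E[X] = C(18,5)·2^(1−C(5,2)) = 1071/64 ≈ 16.7344.


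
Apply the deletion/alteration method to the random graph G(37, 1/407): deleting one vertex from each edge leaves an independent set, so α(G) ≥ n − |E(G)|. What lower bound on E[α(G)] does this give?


E[|E(G)|] = C(37, 2)·p = 666 · (1/407) = 18/11.
E[α(G)] ≥ n − E[|E(G)|] = 37 − 18/11 = 389/11.
Numerically: ≈ 35.3636.
(This is only a lower bound; the true E[α(G)] may be larger.)

E[α(G)] ≥ 389/11 ≈ 35.3636.


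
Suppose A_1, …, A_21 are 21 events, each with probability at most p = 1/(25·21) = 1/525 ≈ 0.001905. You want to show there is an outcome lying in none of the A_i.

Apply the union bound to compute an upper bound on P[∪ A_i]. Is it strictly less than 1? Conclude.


Union bound: P[∪_{i=1}^{21} A_i] ≤ Σ_i P[A_i] ≤ 21·p = 21·(1/525) = 1/25.
Numerically: 1/25 ≈ 0.040000.
Is 1/25 < 1? YES.
Since P[∪ A_i] ≤ 1/25 < 1, the complement has P[∩ A_i^c] ≥ 1 − 1/25 = 24/25 > 0, so some outcome avoids every A_i.

21·p = 1/25 ≈ 0.040000; existence CERTIFIED by the union bound.


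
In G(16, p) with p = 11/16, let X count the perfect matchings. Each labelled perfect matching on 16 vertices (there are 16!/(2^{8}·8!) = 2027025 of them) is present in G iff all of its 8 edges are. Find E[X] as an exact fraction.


K_16 has 16!/(2^{8}·8!) = 2027025 labelled perfect matchings.
For each such perfect matching H, let X_H = 1 if all 8 edges of H are present in G. Then P[X_H = 1] = p^{8} = (11/16)^{8} = 214358881/4294967296.
By linearity: E[X] = Σ_H E[X_H] = 2027025 · p^{8} = 2027025 · 214358881/4294967296 = 434510810759025/4294967296.
Numerically: E[X] ≈ 101167.

E[X] = 2027025 · (11/16)^{8} = 434510810759025/4294967296 ≈ 101167.


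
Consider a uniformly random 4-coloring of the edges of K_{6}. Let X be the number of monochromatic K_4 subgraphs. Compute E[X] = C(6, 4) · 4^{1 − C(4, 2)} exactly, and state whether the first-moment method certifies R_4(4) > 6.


E[X] = C(6, 4) · 4^{1 − 6} = 15 · 4^{−5} = 15/1024.
As a reduced fraction: E[X] = 15/1024 ≈ 0.014648.
Is E[X] < 1? YES.
Since E[X] < 1, there exists a 4-coloring of K_{6} with no monochromatic K_4; hence R_4(4) > 6.

E[X] = 15/1024 ≈ 0.014648; E[X] < 1, so R_4(4) > 6.


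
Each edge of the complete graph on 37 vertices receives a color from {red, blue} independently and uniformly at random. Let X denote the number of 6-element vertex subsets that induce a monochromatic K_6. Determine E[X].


Let X = Σ_S X_S over the C(37, 6) = 2324784 subsets S of size 6, where X_S = 1 if the K_6 on S is monochromatic.
For a fixed S, the K_6 on S has C(6, 2) = 15 edges. P[all 15 edges red] = (1/2)^15, and likewise for blue, so P[monochromatic] = 2·(1/2)^15 = 2^{1 − 15} = 1/16384.
By linearity of expectation: E[X] = C(37, 6) · 2^{1 − 15} = 2324784 · 1/16384 = 145299/1024.
Numerically: E[X] ≈ 141.894.

E[X] = C(37,6)·2^(1−C(6,2)) = 145299/1024 ≈ 141.894.


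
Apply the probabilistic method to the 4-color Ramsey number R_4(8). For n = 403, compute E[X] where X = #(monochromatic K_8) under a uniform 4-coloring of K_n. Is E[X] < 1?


E[X] = C(403, 8) · 4^{1 − 28} = 16090020602228430 · 4^{−27} = 16090020602228430/18014398509481984.
As a reduced fraction: E[X] = 8045010301114215/9007199254740992 ≈ 0.8932.
Is E[X] < 1? YES.
Since E[X] < 1, there exists a 4-coloring of K_{403} with no monochromatic K_8; hence R_4(8) > 403.

E[X] = 8045010301114215/9007199254740992 ≈ 0.8932; E[X] < 1, so R_4(8) > 403.


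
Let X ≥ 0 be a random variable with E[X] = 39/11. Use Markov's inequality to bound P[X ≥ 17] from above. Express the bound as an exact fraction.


μ = E[X] = 39/11, a = 17.
Markov: P[X ≥ 17] ≤ μ/a = (39/11)/17 = 39/187.
Numerically: ≈ 0.20856.
(Since a = 17 > μ = 3.54545, the bound 39/187 is < 1 and informative.)

P[X ≥ 17] ≤ 39/187 ≈ 0.20856.


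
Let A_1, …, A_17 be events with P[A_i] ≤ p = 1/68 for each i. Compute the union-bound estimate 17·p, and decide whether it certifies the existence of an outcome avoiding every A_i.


Union bound: P[∪_{i=1}^{17} A_i] ≤ Σ_i P[A_i] ≤ 17·p = 17·(1/68) = 1/4.
Numerically: 1/4 ≈ 0.250000.
Is 1/4 < 1? YES.
Since P[∪ A_i] ≤ 1/4 < 1, the complement has P[∩ A_i^c] ≥ 1 − 1/4 = 3/4 > 0, so some outcome avoids every A_i.

17·p = 1/4 ≈ 0.250000; existence CERTIFIED by the union bound.


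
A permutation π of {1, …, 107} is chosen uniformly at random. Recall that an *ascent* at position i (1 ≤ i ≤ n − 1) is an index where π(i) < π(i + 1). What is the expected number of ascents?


Write X = Σ X_I over i = 1, …, 106, with X_I the indicator of one ascent.
There are 106 indicators.
For each fixed i, the pair (π(i), π(i+1)) is a uniformly random ordered pair of distinct values from {1, …, 107}; by symmetry P[π(i) < π(i+1)] = 1/2.
By linearity: E[X] = 106 · (1/2) = (107 − 1) · (1/2) = 53 ≈ 53.00000.

E[X] = 53 = 53.00000.


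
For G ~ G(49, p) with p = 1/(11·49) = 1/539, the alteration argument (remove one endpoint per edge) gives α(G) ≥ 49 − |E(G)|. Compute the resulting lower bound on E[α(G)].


E[|E(G)|] = C(49, 2)·p = 1176 · (1/539) = 24/11.
E[α(G)] ≥ n − E[|E(G)|] = 49 − 24/11 = 515/11.
Numerically: ≈ 46.8182.
(This is only a lower bound; the true E[α(G)] may be larger.)

E[α(G)] ≥ 515/11 ≈ 46.8182.


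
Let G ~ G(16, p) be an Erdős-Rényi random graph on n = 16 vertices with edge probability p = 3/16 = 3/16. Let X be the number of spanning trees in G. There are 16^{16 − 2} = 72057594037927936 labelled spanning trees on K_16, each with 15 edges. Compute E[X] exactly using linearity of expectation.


K_16 has 16^{16 − 2} = 72057594037927936 labelled spanning trees.
For each such spanning tree H, let X_H = 1 if all 15 edges of H are present in G. Then P[X_H = 1] = p^{15} = (3/16)^{15} = 14348907/1152921504606846976.
By linearity of expectation: E[X] = Σ_H E[X_H] = 72057594037927936 · p^{15} = 72057594037927936 · 14348907/1152921504606846976 = 14348907/16.
Numerically: E[X] ≈ 8.97e+05.

E[X] = 72057594037927936 · (3/16)^{15} = 14348907/16 ≈ 8.97e+05.


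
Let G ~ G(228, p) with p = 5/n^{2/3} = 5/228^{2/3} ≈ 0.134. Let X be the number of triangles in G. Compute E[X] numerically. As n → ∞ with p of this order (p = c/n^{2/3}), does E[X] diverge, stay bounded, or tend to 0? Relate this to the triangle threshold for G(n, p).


Number of potential triangles: C(228, 3) = 1949476.
Each occurs with probability p³ ≈ (0.134)³ ≈ 2.40459e-03.
By linearity: E[X] = C(228, 3)·p³ ≈ 1949476 · 2.40459e-03 ≈ 4687.683.
Since α = 2/3 < 1, p = c/n^{2/3} ≫ 1/n is above the triangle threshold p ~ 1/n. Asymptotically E[X] ~ (c³/6)·n^{3(1−α)} = (5³/6)·n^{1} → ∞; triangles are abundant w.h.p.

E[X] ≈ 4687.683; in regime p = Θ(1/n^{2/3}) E[X] diverges (above the triangle threshold p ~ 1/n).


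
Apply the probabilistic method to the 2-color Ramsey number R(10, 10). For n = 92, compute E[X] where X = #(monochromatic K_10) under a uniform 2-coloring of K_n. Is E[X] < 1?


E[X] = C(92, 10) · 2^{1 − 45} = 7210666060598 · 2^{−44} = 7210666060598/17592186044416.
As a reduced fraction: E[X] = 3605333030299/8796093022208 ≈ 0.409879.
Is E[X] < 1? YES.
Since E[X] < 1, there exists a 2-coloring of K_{92} with no monochromatic K_10; hence R(10, 10) > 92.

E[X] = 3605333030299/8796093022208 ≈ 0.409879; E[X] < 1, so R(10, 10) > 92.


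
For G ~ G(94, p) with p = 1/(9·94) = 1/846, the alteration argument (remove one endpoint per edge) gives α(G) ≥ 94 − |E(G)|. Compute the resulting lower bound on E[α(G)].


E[|E(G)|] = C(94, 2)·p = 4371 · (1/846) = 31/6.
E[α(G)] ≥ n − E[|E(G)|] = 94 − 31/6 = 533/6.
Numerically: ≈ 88.83333.
(This is only a lower bound; the true E[α(G)] may be larger.)

E[α(G)] ≥ 533/6 ≈ 88.83333.


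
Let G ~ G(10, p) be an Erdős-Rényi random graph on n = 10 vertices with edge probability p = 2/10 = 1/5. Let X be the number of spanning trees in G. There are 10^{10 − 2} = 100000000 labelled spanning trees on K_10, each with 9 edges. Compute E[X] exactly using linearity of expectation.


K_10 has 10^{10 − 2} = 100000000 labelled spanning trees.
For each such spanning tree H, let X_H = 1 if all 9 edges of H are present in G. Then P[X_H = 1] = p^{9} = (1/5)^{9} = 1/1953125.
By linearity of expectation: E[X] = Σ_H E[X_H] = 100000000 · p^{9} = 100000000 · 1/1953125 = 256/5.
Numerically: E[X] ≈ 51.2.

E[X] = 100000000 · (1/5)^{9} = 256/5 ≈ 51.2.


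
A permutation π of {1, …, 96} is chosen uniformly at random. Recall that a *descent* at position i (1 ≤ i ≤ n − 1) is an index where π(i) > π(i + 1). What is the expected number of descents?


Write X = Σ X_I over i = 1, …, 95, with X_I the indicator of one descent.
There are 95 indicators.
For each fixed i, the pair (π(i), π(i+1)) is a uniformly random ordered pair of distinct values from {1, …, 96}; by symmetry P[π(i) > π(i+1)] = 1/2.
By linearity: E[X] = 95 · (1/2) = (96 − 1) · (1/2) = 95/2 ≈ 47.500.

E[X] = 95/2 = 47.500.


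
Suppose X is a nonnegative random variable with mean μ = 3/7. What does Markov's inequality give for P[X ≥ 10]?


μ = E[X] = 3/7, a = 10.
Markov: P[X ≥ 10] ≤ μ/a = (3/7)/10 = 3/70.
Numerically: ≈ 0.04286.
(Since a = 10 > μ = 0.42857, the bound 3/70 is < 1 and informative.)

P[X ≥ 10] ≤ 3/70 ≈ 0.04286.
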